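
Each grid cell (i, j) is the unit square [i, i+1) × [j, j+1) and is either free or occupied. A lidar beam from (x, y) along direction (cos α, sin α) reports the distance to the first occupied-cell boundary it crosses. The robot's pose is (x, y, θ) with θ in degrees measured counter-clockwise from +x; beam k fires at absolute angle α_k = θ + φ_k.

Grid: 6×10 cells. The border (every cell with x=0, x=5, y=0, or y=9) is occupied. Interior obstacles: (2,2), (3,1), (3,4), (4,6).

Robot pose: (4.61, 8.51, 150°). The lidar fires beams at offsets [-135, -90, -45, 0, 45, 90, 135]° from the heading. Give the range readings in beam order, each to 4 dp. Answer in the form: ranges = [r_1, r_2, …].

ranges = [0.4038, 0.5658, 0.5073, 0.9800, 3.7373, 7.2200, 1.5068]

beam 1: φ=-135°, α=15°
  cosα=0.9659 sinα=0.2588 | (4,8) | tMaxX 0.4038 tMaxY 1.8932 | tΔX 1.0353 tΔY 3.8637
    t=0.4038 [x] (5,8) — stop
  → r_1 = 0.4038
beam 2: φ=-90°, α=60°
  cosα=0.5000 sinα=0.8660 | (4,8) | tMaxX 0.7800 tMaxY 0.5658 | tΔX 2.0000 tΔY 1.1547
    t=0.5658 [y] (4,9) — stop
  → r_2 = 0.5658
beam 3: φ=-45°, α=105°
  cosα=-0.2588 sinα=0.9659 | (4,8) | tMaxX 2.3569 tMaxY 0.5073 | tΔX 3.8637 tΔY 1.0353
    t=0.5073 [y] (4,9) — stop
  → r_3 = 0.5073
beam 4: φ=0°, α=150°
  cosα=-0.8660 sinα=0.5000 | (4,8) | tMaxX 0.7044 tMaxY 0.9800 | tΔX 1.1547 tΔY 2.0000
    t=0.7044 [x] (3,8)
    t=0.9800 [y] (3,9) — stop
  → r_4 = 0.9800
beam 5: φ=45°, α=195°
  cosα=-0.9659 sinα=-0.2588 | (4,8) | tMaxX 0.6315 tMaxY 1.9705 | tΔX 1.0353 tΔY 3.8637
    t=0.6315 [x] (3,8)
    t=1.6668 [x] (2,8)
    t=1.9705 [y] (2,7)
    t=2.7021 [x] (1,7)
    t=3.7373 [x] (0,7) — stop
  → r_5 = 3.7373
beam 6: φ=90°, α=240°
  cosα=-0.5000 sinα=-0.8660 | (4,8) | tMaxX 1.2200 tMaxY 0.5889 | tΔX 2.0000 tΔY 1.1547
    t=0.5889 [y] (4,7)
    t=1.2200 [x] (3,7)
    t=1.7436 [y] (3,6)
    t=2.8983 [y] (3,5)
    t=3.2200 [x] (2,5)
    t=4.0530 [y] (2,4)
    t=5.2077 [y] (2,3)
    t=5.2200 [x] (1,3)
    t=6.3624 [y] (1,2)
    t=7.2200 [x] (0,2) — stop
  → r_6 = 7.2200
beam 7: φ=135°, α=285°
  cosα=0.2588 sinα=-0.9659 | (4,8) | tMaxX 1.5068 tMaxY 0.5280 | tΔX 3.8637 tΔY 1.0353
    t=0.5280 [y] (4,7)
    t=1.5068 [x] (5,7) — stop
  → r_7 = 1.5068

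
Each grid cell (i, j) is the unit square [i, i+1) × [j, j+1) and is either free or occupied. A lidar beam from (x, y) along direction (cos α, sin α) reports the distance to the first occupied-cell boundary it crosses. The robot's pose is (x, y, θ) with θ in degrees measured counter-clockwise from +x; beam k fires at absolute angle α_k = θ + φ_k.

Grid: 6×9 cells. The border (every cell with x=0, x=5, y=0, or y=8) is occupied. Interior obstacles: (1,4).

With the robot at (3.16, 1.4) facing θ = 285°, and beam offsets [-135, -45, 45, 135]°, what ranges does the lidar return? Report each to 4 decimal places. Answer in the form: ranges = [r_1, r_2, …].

beam 1: φ=-135°, α=150°
  direction (-0.8660, 0.5000); cell (3,1); t to first gridline: x 0.1848, y 1.2000 (then +1.1547 / +2.0000)
    (2,1) via x @ 0.1848
    (2,2) via y @ 1.2000
    (1,2) via x @ 1.3395
    (0,2) via x @ 2.4942  # hit
  → r_1 = 2.4942
beam 2: φ=-45°, α=240°
  direction (-0.5000, -0.8660); cell (3,1); t to first gridline: x 0.3200, y 0.4619 (then +2.0000 / +1.1547)
    (2,1) via x @ 0.3200
    (2,0) via y @ 0.4619  # hit
  → r_2 = 0.4619
beam 3: φ=45°, α=330°
  direction (0.8660, -0.5000); cell (3,1); t to first gridline: x 0.9699, y 0.8000 (then +1.1547 / +2.0000)
    (3,0) via y @ 0.8000  # hit
  → r_3 = 0.8000
beam 4: φ=135°, α=60°
  direction (0.5000, 0.8660); cell (3,1); t to first gridline: x 1.6800, y 0.6928 (then +2.0000 / +1.1547)
    (3,2) via y @ 0.6928
    (4,2) via x @ 1.6800
    (4,3) via y @ 1.8475
    (4,4) via y @ 3.0022
    (5,4) via x @ 3.6800  # hit
  → r_4 = 3.6800

ranges = [2.4942, 0.4619, 0.8000, 3.6800]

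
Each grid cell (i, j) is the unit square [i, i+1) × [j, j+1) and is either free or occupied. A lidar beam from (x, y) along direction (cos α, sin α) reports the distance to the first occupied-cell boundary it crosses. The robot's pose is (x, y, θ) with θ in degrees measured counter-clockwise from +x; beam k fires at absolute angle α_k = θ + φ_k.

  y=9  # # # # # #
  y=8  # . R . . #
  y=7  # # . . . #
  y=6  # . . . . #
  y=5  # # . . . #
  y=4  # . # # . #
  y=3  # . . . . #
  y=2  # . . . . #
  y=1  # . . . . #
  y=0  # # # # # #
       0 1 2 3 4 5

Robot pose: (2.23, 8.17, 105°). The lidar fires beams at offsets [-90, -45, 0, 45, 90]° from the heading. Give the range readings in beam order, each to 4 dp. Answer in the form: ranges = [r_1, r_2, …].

ranges = [2.8677, 0.9584, 0.8593, 1.4203, 0.6568]

beam 1: φ=-90°, α=15°
  cosα=0.9659 sinα=0.2588 | (2,8) | tMaxX 0.7972 tMaxY 3.2069 | tΔX 1.0353 tΔY 3.8637
    t=0.7972 [x] (3,8)
    t=1.8324 [x] (4,8)
    t=2.8677 [x] (5,8) — stop
  → r_1 = 2.8677
beam 2: φ=-45°, α=60°
  cosα=0.5000 sinα=0.8660 | (2,8) | tMaxX 1.5400 tMaxY 0.9584 | tΔX 2.0000 tΔY 1.1547
    t=0.9584 [y] (2,9) — stop
  → r_2 = 0.9584
beam 3: φ=0°, α=105°
  cosα=-0.2588 sinα=0.9659 | (2,8) | tMaxX 0.8887 tMaxY 0.8593 | tΔX 3.8637 tΔY 1.0353
    t=0.8593 [y] (2,9) — stop
  → r_3 = 0.8593
beam 4: φ=45°, α=150°
  cosα=-0.8660 sinα=0.5000 | (2,8) | tMaxX 0.2656 tMaxY 1.6600 | tΔX 1.1547 tΔY 2.0000
    t=0.2656 [x] (1,8)
    t=1.4203 [x] (0,8) — stop
  → r_4 = 1.4203
beam 5: φ=90°, α=195°
  cosα=-0.9659 sinα=-0.2588 | (2,8) | tMaxX 0.2381 tMaxY 0.6568 | tΔX 1.0353 tΔY 3.8637
    t=0.2381 [x] (1,8)
    t=0.6568 [y] (1,7) — stop
  → r_5 = 0.6568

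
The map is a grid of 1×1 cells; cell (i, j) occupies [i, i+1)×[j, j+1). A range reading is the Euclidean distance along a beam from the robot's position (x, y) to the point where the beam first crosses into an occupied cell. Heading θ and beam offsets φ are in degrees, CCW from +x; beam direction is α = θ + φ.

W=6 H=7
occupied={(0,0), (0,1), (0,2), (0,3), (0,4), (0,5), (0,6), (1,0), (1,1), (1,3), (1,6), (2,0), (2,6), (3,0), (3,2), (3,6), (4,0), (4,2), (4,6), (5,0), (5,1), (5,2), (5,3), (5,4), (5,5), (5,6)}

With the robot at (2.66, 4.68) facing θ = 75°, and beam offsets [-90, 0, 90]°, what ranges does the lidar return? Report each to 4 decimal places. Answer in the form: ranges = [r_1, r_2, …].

beam 1: φ=-90°, α=345°
  direction (0.9659, -0.2588); cell (2,4); t to first gridline: x 0.3520, y 2.6273 (then +1.0353 / +3.8637)
    (3,4) via x @ 0.3520
    (4,4) via x @ 1.3873
    (5,4) via x @ 2.4225  # hit
  → r_1 = 2.4225
beam 2: φ=0°, α=75°
  direction (0.2588, 0.9659); cell (2,4); t to first gridline: x 1.3137, y 0.3313 (then +3.8637 / +1.0353)
    (2,5) via y @ 0.3313
    (3,5) via x @ 1.3137
    (3,6) via y @ 1.3666  # hit
  → r_2 = 1.3666
beam 3: φ=90°, α=165°
  direction (-0.9659, 0.2588); cell (2,4); t to first gridline: x 0.6833, y 1.2364 (then +1.0353 / +3.8637)
    (1,4) via x @ 0.6833
    (1,5) via y @ 1.2364
    (0,5) via x @ 1.7186  # hit
  → r_3 = 1.7186

ranges = [2.4225, 1.3666, 1.7186]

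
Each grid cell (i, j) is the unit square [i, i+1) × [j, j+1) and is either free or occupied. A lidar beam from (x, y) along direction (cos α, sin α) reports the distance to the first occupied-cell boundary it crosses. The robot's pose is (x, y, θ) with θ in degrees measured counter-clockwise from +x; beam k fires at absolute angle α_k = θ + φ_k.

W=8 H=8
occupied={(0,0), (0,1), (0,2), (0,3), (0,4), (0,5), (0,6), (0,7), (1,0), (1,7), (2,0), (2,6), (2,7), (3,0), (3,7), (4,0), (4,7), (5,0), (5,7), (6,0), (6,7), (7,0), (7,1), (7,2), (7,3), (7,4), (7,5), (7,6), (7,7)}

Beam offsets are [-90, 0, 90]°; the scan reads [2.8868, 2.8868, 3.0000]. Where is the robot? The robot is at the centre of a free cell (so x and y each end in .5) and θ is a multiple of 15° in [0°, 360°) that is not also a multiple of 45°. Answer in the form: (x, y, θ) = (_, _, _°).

Candidates: 35 free-cell centres × 16 headings = 560 poses. Raycast each; keep the one whose scan matches to 4 dp.
  (2.5, 3.5, 165°): beam 1 = 3.6235 ≠ 2.8868 ✗
  (5.5, 1.5, 60°): beam 1 = 1.0000 ≠ 2.8868 ✗
  (2.5, 3.5, 30°): beam 2 = 5.1962 ≠ 2.8868 ✗
  (3.5, 6.5, 285°): beam 1 = 0.5176 ≠ 2.8868 ✗
  (3.5, 5.5, 120°): beam 1 = 3.0000 ≠ 2.8868 ✗
  …
  (4.5, 3.5, 30°): r_1=2.8868, r_2=2.8868, r_3=3.0000 — all match ✓
Only this pose fits every beam.

(x, y, θ) = (4.5, 3.5, 30°)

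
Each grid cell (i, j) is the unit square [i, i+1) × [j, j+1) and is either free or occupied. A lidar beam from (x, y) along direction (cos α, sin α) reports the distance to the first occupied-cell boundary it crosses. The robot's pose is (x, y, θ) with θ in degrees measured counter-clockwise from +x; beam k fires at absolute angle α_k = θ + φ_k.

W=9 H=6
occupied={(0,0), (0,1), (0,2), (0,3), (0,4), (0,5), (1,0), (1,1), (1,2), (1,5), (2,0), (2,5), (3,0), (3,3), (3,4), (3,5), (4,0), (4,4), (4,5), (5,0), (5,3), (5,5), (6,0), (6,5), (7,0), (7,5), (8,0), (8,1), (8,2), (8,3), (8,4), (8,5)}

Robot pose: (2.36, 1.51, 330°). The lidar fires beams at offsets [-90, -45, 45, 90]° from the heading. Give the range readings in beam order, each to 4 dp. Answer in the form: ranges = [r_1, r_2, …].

ranges = [0.5889, 0.5280, 5.8390, 1.7205]

beam 1: φ=-90°, α=240°
  cosα=-0.5000 sinα=-0.8660 | (2,1) | tMaxX 0.7200 tMaxY 0.5889 | tΔX 2.0000 tΔY 1.1547
    t=0.5889 [y] (2,0) — stop
  → r_1 = 0.5889
beam 2: φ=-45°, α=285°
  cosα=0.2588 sinα=-0.9659 | (2,1) | tMaxX 2.4728 tMaxY 0.5280 | tΔX 3.8637 tΔY 1.0353
    t=0.5280 [y] (2,0) — stop
  → r_2 = 0.5280
beam 3: φ=45°, α=15°
  cosα=0.9659 sinα=0.2588 | (2,1) | tMaxX 0.6626 tMaxY 1.8932 | tΔX 1.0353 tΔY 3.8637
    t=0.6626 [x] (3,1)
    t=1.6979 [x] (4,1)
    t=1.8932 [y] (4,2)
    t=2.7331 [x] (5,2)
    t=3.7684 [x] (6,2)
    t=4.8037 [x] (7,2)
    t=5.7569 [y] (7,3)
    t=5.8390 [x] (8,3) — stop
  → r_3 = 5.8390
beam 4: φ=90°, α=60°
  cosα=0.5000 sinα=0.8660 | (2,1) | tMaxX 1.2800 tMaxY 0.5658 | tΔX 2.0000 tΔY 1.1547
    t=0.5658 [y] (2,2)
    t=1.2800 [x] (3,2)
    t=1.7205 [y] (3,3) — stop
  → r_4 = 1.7205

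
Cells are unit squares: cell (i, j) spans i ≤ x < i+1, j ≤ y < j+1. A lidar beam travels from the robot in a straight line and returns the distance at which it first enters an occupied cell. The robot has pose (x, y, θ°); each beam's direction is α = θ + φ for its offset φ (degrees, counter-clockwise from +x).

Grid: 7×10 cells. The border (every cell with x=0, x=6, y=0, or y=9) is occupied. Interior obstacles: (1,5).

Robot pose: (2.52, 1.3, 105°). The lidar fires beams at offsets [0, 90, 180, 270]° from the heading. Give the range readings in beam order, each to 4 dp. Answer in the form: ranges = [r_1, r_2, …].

ranges = [3.8305, 1.1591, 0.3106, 3.6028]

beam 1: φ=0°, α=105°
  dir = (cos 105°, sin 105°) = (-0.2588, 0.9659); from cell (2,1)
  next x-line at t=2.0091, next y-line at t=0.7247; Δt_x=3.8637, Δt_y=1.0353
    y: enter (2,2) at t=0.7247
    y: enter (2,3) at t=1.7600
    x: enter (1,3) at t=2.0091
    y: enter (1,4) at t=2.7952
    y: enter (1,5) at t=3.8305 ← occupied
  → r_1 = 3.8305
beam 2: φ=90°, α=195°
  dir = (cos 195°, sin 195°) = (-0.9659, -0.2588); from cell (2,1)
  next x-line at t=0.5383, next y-line at t=1.1591; Δt_x=1.0353, Δt_y=3.8637
    x: enter (1,1) at t=0.5383
    y: enter (1,0) at t=1.1591 ← occupied
  → r_2 = 1.1591
beam 3: φ=180°, α=285°
  dir = (cos 285°, sin 285°) = (0.2588, -0.9659); from cell (2,1)
  next x-line at t=1.8546, next y-line at t=0.3106; Δt_x=3.8637, Δt_y=1.0353
    y: enter (2,0) at t=0.3106 ← occupied
  → r_3 = 0.3106
beam 4: φ=270°, α=15°
  dir = (cos 15°, sin 15°) = (0.9659, 0.2588); from cell (2,1)
  next x-line at t=0.4969, next y-line at t=2.7046; Δt_x=1.0353, Δt_y=3.8637
    x: enter (3,1) at t=0.4969
    x: enter (4,1) at t=1.5322
    x: enter (5,1) at t=2.5675
    y: enter (5,2) at t=2.7046
    x: enter (6,2) at t=3.6028 ← occupied
  → r_4 = 3.6028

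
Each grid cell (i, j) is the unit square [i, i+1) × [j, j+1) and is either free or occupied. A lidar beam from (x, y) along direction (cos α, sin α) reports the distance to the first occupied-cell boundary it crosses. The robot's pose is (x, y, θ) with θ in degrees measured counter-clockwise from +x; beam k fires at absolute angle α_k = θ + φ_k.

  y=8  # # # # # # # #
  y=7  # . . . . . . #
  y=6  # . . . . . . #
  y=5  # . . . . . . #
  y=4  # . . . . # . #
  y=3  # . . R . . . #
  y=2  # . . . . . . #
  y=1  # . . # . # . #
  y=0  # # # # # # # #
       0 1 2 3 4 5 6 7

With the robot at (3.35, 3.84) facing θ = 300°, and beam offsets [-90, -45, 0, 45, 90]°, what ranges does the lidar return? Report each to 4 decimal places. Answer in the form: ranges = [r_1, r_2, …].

ranges = [2.7135, 2.9402, 3.2793, 3.7788, 1.9053]

beam 1: φ=-90°, α=210°
  d=(-0.8660,-0.5000)  start (3,3)  tX=0.4041 tY=1.6800  stride 1/|dx|=1.1547 1/|dy|=2.0000
    cross x-line → (2,3), t=0.4041
    cross x-line → (1,3), t=1.5588
    cross y-line → (1,2), t=1.6800
    cross x-line → (0,2), t=2.7135 (wall)
  → r_1 = 2.7135
beam 2: φ=-45°, α=255°
  d=(-0.2588,-0.9659)  start (3,3)  tX=1.3523 tY=0.8696  stride 1/|dx|=3.8637 1/|dy|=1.0353
    cross y-line → (3,2), t=0.8696
    cross x-line → (2,2), t=1.3523
    cross y-line → (2,1), t=1.9049
    cross y-line → (2,0), t=2.9402 (wall)
  → r_2 = 2.9402
beam 3: φ=0°, α=300°
  d=(0.5000,-0.8660)  start (3,3)  tX=1.3000 tY=0.9699  stride 1/|dx|=2.0000 1/|dy|=1.1547
    cross y-line → (3,2), t=0.9699
    cross x-line → (4,2), t=1.3000
    cross y-line → (4,1), t=2.1246
    cross y-line → (4,0), t=3.2793 (wall)
  → r_3 = 3.2793
beam 4: φ=45°, α=345°
  d=(0.9659,-0.2588)  start (3,3)  tX=0.6729 tY=3.2455  stride 1/|dx|=1.0353 1/|dy|=3.8637
    cross x-line → (4,3), t=0.6729
    cross x-line → (5,3), t=1.7082
    cross x-line → (6,3), t=2.7435
    cross y-line → (6,2), t=3.2455
    cross x-line → (7,2), t=3.7788 (wall)
  → r_4 = 3.7788
beam 5: φ=90°, α=30°
  d=(0.8660,0.5000)  start (3,3)  tX=0.7506 tY=0.3200  stride 1/|dx|=1.1547 1/|dy|=2.0000
    cross y-line → (3,4), t=0.3200
    cross x-line → (4,4), t=0.7506
    cross x-line → (5,4), t=1.9053 (wall)
  → r_5 = 1.9053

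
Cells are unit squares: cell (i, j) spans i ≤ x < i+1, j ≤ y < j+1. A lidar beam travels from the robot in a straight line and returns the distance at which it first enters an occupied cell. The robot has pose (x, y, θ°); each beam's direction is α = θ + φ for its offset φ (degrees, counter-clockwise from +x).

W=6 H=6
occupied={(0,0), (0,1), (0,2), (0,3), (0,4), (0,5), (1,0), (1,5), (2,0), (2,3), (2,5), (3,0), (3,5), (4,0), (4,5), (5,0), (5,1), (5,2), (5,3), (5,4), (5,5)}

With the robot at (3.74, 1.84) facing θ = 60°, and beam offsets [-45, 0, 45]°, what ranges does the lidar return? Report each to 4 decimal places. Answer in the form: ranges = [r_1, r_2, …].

beam 1: φ=-45°, α=15°
  dir = (cos 15°, sin 15°) = (0.9659, 0.2588); from cell (3,1)
  next x-line at t=0.2692, next y-line at t=0.6182; Δt_x=1.0353, Δt_y=3.8637
    x: enter (4,1) at t=0.2692
    y: enter (4,2) at t=0.6182
    x: enter (5,2) at t=1.3044 ← occupied
  → r_1 = 1.3044
beam 2: φ=0°, α=60°
  dir = (cos 60°, sin 60°) = (0.5000, 0.8660); from cell (3,1)
  next x-line at t=0.5200, next y-line at t=0.1848; Δt_x=2.0000, Δt_y=1.1547
    y: enter (3,2) at t=0.1848
    x: enter (4,2) at t=0.5200
    y: enter (4,3) at t=1.3395
    y: enter (4,4) at t=2.4942
    x: enter (5,4) at t=2.5200 ← occupied
  → r_2 = 2.5200
beam 3: φ=45°, α=105°
  dir = (cos 105°, sin 105°) = (-0.2588, 0.9659); from cell (3,1)
  next x-line at t=2.8591, next y-line at t=0.1656; Δt_x=3.8637, Δt_y=1.0353
    y: enter (3,2) at t=0.1656
    y: enter (3,3) at t=1.2009
    y: enter (3,4) at t=2.2362
    x: enter (2,4) at t=2.8591
    y: enter (2,5) at t=3.2715 ← occupied
  → r_3 = 3.2715

ranges = [1.3044, 2.5200, 3.2715]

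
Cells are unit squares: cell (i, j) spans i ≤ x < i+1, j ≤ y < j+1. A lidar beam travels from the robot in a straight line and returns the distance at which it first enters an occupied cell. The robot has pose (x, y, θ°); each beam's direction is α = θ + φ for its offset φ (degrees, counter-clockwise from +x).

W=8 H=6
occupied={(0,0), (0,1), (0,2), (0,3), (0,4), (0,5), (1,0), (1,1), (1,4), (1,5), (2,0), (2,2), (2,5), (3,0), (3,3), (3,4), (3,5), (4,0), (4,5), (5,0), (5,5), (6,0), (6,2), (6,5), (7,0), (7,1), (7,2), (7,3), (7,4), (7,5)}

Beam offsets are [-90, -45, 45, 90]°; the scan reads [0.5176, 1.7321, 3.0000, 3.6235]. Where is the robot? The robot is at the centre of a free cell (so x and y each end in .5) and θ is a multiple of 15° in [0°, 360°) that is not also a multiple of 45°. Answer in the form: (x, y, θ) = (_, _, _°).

(x, y, θ) = (3.5, 2.5, 285°)

Candidates: 18 free-cell centres × 16 headings = 288 poses. Raycast each; keep the one whose scan matches to 4 dp.
  (5.5, 4.5, 15°): beam 1 = 1.9319 ≠ 0.5176 ✗
  (2.5, 4.5, 345°): beam 1 = 1.5529 ≠ 0.5176 ✗
  (6.5, 1.5, 165°): beam 2 = 0.5774 ≠ 1.7321 ✗
  (5.5, 2.5, 75°): beam 2 = 0.5774 ≠ 1.7321 ✗
  (6.5, 3.5, 210°): beam 1 = 1.7321 ≠ 0.5176 ✗
  …
  (3.5, 2.5, 285°): r_1=0.5176, r_2=1.7321, r_3=3.0000, r_4=3.6235 — all match ✓
Only this pose fits every beam.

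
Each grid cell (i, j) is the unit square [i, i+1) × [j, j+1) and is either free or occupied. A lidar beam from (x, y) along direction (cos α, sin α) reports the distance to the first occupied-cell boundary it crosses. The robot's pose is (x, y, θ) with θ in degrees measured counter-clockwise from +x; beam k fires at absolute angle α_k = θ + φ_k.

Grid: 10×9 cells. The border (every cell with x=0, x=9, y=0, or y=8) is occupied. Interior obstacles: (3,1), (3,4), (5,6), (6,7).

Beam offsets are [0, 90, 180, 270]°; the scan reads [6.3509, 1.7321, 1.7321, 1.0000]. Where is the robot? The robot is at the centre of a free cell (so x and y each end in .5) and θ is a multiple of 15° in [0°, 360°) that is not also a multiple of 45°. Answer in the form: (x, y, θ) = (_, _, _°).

(x, y, θ) = (7.5, 6.5, 240°)

Candidates: 52 free-cell centres × 16 headings = 832 poses. Raycast each; keep the one whose scan matches to 4 dp.
  (7.5, 6.5, 345°): beam 1 = 1.5529 ≠ 6.3509 ✗
  (5.5, 4.5, 165°): beam 1 = 1.5529 ≠ 6.3509 ✗
  (3.5, 7.5, 255°): beam 1 = 6.7293 ≠ 6.3509 ✗
  …
  (7.5, 6.5, 240°): r_1=6.3509, r_2=1.7321, r_3=1.7321, r_4=1.0000 — all match ✓
No second candidate reproduces the full scan.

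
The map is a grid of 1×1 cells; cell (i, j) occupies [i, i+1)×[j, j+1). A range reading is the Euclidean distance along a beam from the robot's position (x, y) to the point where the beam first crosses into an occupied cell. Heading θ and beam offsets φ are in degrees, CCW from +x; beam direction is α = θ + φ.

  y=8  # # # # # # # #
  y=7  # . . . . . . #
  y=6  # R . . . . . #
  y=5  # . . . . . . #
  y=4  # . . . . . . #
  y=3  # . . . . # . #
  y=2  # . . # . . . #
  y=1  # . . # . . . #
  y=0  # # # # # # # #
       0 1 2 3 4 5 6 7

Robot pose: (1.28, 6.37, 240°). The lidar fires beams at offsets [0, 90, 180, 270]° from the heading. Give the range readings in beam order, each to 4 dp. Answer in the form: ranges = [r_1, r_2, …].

beam 1: φ=0°, α=240°
  direction (-0.5000, -0.8660); cell (1,6); t to first gridline: x 0.5600, y 0.4272 (then +2.0000 / +1.1547)
    (1,5) via y @ 0.4272
    (0,5) via x @ 0.5600  # hit
  → r_1 = 0.5600
beam 2: φ=90°, α=330°
  direction (0.8660, -0.5000); cell (1,6); t to first gridline: x 0.8314, y 0.7400 (then +1.1547 / +2.0000)
    (1,5) via y @ 0.7400
    (2,5) via x @ 0.8314
    (3,5) via x @ 1.9861
    (3,4) via y @ 2.7400
    (4,4) via x @ 3.1408
    (5,4) via x @ 4.2955
    (5,3) via y @ 4.7400  # hit
  → r_2 = 4.7400
beam 3: φ=180°, α=60°
  direction (0.5000, 0.8660); cell (1,6); t to first gridline: x 1.4400, y 0.7275 (then +2.0000 / +1.1547)
    (1,7) via y @ 0.7275
    (2,7) via x @ 1.4400
    (2,8) via y @ 1.8822  # hit
  → r_3 = 1.8822
beam 4: φ=270°, α=150°
  direction (-0.8660, 0.5000); cell (1,6); t to first gridline: x 0.3233, y 1.2600 (then +1.1547 / +2.0000)
    (0,6) via x @ 0.3233  # hit
  → r_4 = 0.3233

ranges = [0.5600, 4.7400, 1.8822, 0.3233]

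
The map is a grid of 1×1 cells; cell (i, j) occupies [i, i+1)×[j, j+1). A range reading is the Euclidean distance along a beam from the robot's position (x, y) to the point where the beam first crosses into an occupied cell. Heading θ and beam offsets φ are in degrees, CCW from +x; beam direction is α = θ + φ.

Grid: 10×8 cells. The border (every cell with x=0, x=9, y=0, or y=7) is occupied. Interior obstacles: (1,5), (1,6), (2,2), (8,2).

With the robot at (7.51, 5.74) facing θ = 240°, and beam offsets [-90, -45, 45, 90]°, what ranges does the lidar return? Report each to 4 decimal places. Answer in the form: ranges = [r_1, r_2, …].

beam 1: φ=-90°, α=150°
  d=(-0.8660,0.5000)  start (7,5)  tX=0.5889 tY=0.5200  stride 1/|dx|=1.1547 1/|dy|=2.0000
    cross y-line → (7,6), t=0.5200
    cross x-line → (6,6), t=0.5889
    cross x-line → (5,6), t=1.7436
    cross y-line → (5,7), t=2.5200 (wall)
  → r_1 = 2.5200
beam 2: φ=-45°, α=195°
  d=(-0.9659,-0.2588)  start (7,5)  tX=0.5280 tY=2.8591  stride 1/|dx|=1.0353 1/|dy|=3.8637
    cross x-line → (6,5), t=0.5280
    cross x-line → (5,5), t=1.5633
    cross x-line → (4,5), t=2.5985
    cross y-line → (4,4), t=2.8591
    cross x-line → (3,4), t=3.6338
    cross x-line → (2,4), t=4.6691
    cross x-line → (1,4), t=5.7044
    cross y-line → (1,3), t=6.7228
    cross x-line → (0,3), t=6.7396 (wall)
  → r_2 = 6.7396
beam 3: φ=45°, α=285°
  d=(0.2588,-0.9659)  start (7,5)  tX=1.8932 tY=0.7661  stride 1/|dx|=3.8637 1/|dy|=1.0353
    cross y-line → (7,4), t=0.7661
    cross y-line → (7,3), t=1.8014
    cross x-line → (8,3), t=1.8932
    cross y-line → (8,2), t=2.8367 (wall)
  → r_3 = 2.8367
beam 4: φ=90°, α=330°
  d=(0.8660,-0.5000)  start (7,5)  tX=0.5658 tY=1.4800  stride 1/|dx|=1.1547 1/|dy|=2.0000
    cross x-line → (8,5), t=0.5658
    cross y-line → (8,4), t=1.4800
    cross x-line → (9,4), t=1.7205 (wall)
  → r_4 = 1.7205

ranges = [2.5200, 6.7396, 2.8367, 1.7205]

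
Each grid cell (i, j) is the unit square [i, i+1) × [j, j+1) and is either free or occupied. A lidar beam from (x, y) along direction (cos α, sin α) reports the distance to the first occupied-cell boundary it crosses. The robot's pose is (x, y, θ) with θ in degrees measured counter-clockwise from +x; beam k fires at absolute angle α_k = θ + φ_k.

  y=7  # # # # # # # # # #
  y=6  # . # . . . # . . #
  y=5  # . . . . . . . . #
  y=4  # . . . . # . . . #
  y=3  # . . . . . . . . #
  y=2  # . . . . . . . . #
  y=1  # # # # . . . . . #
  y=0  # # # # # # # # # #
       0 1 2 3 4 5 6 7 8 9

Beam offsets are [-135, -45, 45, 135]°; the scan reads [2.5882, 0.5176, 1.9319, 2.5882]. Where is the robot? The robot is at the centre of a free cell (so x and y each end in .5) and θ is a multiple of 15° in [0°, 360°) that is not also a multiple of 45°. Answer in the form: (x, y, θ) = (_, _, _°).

(x, y, θ) = (8.5, 3.5, 30°)

The pose lattice has 42·16 = 672 candidates. Test each by forward raycasting.
  (3.5, 5.5, 210°): beam 1 = 1.5529 ≠ 2.5882 ✗
  (8.5, 2.5, 75°): beam 1 = 1.0000 ≠ 2.5882 ✗
  (3.5, 3.5, 165°): beam 1 = 1.7321 ≠ 2.5882 ✗
  (4.5, 5.5, 345°): beam 1 = 4.0415 ≠ 2.5882 ✗
  …
  (8.5, 3.5, 30°): r_1=2.5882, r_2=0.5176, r_3=1.9319, r_4=2.5882 — all match ✓
Unique over the lattice → pose = (8.5, 3.5, 30°).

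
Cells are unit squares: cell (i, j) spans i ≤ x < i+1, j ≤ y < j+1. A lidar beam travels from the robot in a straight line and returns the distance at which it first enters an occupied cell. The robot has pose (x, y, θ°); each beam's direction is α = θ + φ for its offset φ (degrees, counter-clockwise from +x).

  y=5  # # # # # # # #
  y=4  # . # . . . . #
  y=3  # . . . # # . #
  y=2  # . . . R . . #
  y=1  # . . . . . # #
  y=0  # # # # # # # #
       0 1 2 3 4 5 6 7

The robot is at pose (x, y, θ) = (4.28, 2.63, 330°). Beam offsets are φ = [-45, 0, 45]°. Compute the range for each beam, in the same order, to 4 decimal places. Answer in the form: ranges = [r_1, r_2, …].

beam 1: φ=-45°, α=285°
  direction (0.2588, -0.9659); cell (4,2); t to first gridline: x 2.7819, y 0.6522 (then +3.8637 / +1.0353)
    (4,1) via y @ 0.6522
    (4,0) via y @ 1.6875  # hit
  → r_1 = 1.6875
beam 2: φ=0°, α=330°
  direction (0.8660, -0.5000); cell (4,2); t to first gridline: x 0.8314, y 1.2600 (then +1.1547 / +2.0000)
    (5,2) via x @ 0.8314
    (5,1) via y @ 1.2600
    (6,1) via x @ 1.9861  # hit
  → r_2 = 1.9861
beam 3: φ=45°, α=15°
  direction (0.9659, 0.2588); cell (4,2); t to first gridline: x 0.7454, y 1.4296 (then +1.0353 / +3.8637)
    (5,2) via x @ 0.7454
    (5,3) via y @ 1.4296  # hit
  → r_3 = 1.4296

ranges = [1.6875, 1.9861, 1.4296]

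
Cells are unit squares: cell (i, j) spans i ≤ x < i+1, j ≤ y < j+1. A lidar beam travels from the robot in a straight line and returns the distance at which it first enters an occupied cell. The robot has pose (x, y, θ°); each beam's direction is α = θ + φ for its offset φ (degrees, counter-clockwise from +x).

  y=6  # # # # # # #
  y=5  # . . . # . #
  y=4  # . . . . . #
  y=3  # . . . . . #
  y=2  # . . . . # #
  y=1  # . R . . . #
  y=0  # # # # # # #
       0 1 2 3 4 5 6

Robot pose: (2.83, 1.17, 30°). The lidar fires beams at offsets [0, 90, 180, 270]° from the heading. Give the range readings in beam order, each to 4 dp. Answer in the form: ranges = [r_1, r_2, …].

ranges = [2.5057, 3.6600, 0.3400, 0.1963]

beam 1: φ=0°, α=30°
  d=(0.8660,0.5000)  start (2,1)  tX=0.1963 tY=1.6600  stride 1/|dx|=1.1547 1/|dy|=2.0000
    cross x-line → (3,1), t=0.1963
    cross x-line → (4,1), t=1.3510
    cross y-line → (4,2), t=1.6600
    cross x-line → (5,2), t=2.5057 (wall)
  → r_1 = 2.5057
beam 2: φ=90°, α=120°
  d=(-0.5000,0.8660)  start (2,1)  tX=1.6600 tY=0.9584  stride 1/|dx|=2.0000 1/|dy|=1.1547
    cross y-line → (2,2), t=0.9584
    cross x-line → (1,2), t=1.6600
    cross y-line → (1,3), t=2.1131
    cross y-line → (1,4), t=3.2678
    cross x-line → (0,4), t=3.6600 (wall)
  → r_2 = 3.6600
beam 3: φ=180°, α=210°
  d=(-0.8660,-0.5000)  start (2,1)  tX=0.9584 tY=0.3400  stride 1/|dx|=1.1547 1/|dy|=2.0000
    cross y-line → (2,0), t=0.3400 (wall)
  → r_3 = 0.3400
beam 4: φ=270°, α=300°
  d=(0.5000,-0.8660)  start (2,1)  tX=0.3400 tY=0.1963  stride 1/|dx|=2.0000 1/|dy|=1.1547
    cross y-line → (2,0), t=0.1963 (wall)
  → r_4 = 0.1963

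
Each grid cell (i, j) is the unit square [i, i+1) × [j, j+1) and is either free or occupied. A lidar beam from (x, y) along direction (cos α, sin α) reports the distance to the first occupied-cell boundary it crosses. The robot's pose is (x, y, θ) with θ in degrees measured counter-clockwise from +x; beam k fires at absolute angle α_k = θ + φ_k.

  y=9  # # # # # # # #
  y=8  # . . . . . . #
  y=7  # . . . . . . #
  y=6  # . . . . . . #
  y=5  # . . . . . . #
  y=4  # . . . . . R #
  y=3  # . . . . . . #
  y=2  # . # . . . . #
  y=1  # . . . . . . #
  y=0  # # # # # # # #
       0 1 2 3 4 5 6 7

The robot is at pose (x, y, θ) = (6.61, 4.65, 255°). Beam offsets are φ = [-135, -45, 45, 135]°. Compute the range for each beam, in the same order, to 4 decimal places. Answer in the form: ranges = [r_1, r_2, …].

beam 1: φ=-135°, α=120°
  dir = (cos 120°, sin 120°) = (-0.5000, 0.8660); from cell (6,4)
  next x-line at t=1.2200, next y-line at t=0.4041; Δt_x=2.0000, Δt_y=1.1547
    y: enter (6,5) at t=0.4041
    x: enter (5,5) at t=1.2200
    y: enter (5,6) at t=1.5588
    y: enter (5,7) at t=2.7135
    x: enter (4,7) at t=3.2200
    y: enter (4,8) at t=3.8682
    y: enter (4,9) at t=5.0229 ← occupied
  → r_1 = 5.0229
beam 2: φ=-45°, α=210°
  dir = (cos 210°, sin 210°) = (-0.8660, -0.5000); from cell (6,4)
  next x-line at t=0.7044, next y-line at t=1.3000; Δt_x=1.1547, Δt_y=2.0000
    x: enter (5,4) at t=0.7044
    y: enter (5,3) at t=1.3000
    x: enter (4,3) at t=1.8591
    x: enter (3,3) at t=3.0138
    y: enter (3,2) at t=3.3000
    x: enter (2,2) at t=4.1685 ← occupied
  → r_2 = 4.1685
beam 3: φ=45°, α=300°
  dir = (cos 300°, sin 300°) = (0.5000, -0.8660); from cell (6,4)
  next x-line at t=0.7800, next y-line at t=0.7506; Δt_x=2.0000, Δt_y=1.1547
    y: enter (6,3) at t=0.7506
    x: enter (7,3) at t=0.7800 ← occupied
  → r_3 = 0.7800
beam 4: φ=135°, α=30°
  dir = (cos 30°, sin 30°) = (0.8660, 0.5000); from cell (6,4)
  next x-line at t=0.4503, next y-line at t=0.7000; Δt_x=1.1547, Δt_y=2.0000
    x: enter (7,4) at t=0.4503 ← occupied
  → r_4 = 0.4503

ranges = [5.0229, 4.1685, 0.7800, 0.4503]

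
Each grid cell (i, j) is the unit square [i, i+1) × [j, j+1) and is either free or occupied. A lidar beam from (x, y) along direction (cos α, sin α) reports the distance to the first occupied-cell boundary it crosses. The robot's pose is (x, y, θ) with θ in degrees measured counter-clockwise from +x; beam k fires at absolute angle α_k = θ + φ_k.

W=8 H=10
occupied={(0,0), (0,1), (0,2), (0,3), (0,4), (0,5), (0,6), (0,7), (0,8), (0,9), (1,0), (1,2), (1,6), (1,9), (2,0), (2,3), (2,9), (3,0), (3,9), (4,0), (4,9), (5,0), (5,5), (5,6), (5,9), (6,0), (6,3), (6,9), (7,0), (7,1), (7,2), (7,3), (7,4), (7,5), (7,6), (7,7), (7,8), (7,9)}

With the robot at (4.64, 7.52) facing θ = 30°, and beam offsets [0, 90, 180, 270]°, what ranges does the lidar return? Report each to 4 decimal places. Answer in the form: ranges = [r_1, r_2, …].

beam 1: φ=0°, α=30°
  d=(0.8660,0.5000)  start (4,7)  tX=0.4157 tY=0.9600  stride 1/|dx|=1.1547 1/|dy|=2.0000
    cross x-line → (5,7), t=0.4157
    cross y-line → (5,8), t=0.9600
    cross x-line → (6,8), t=1.5704
    cross x-line → (7,8), t=2.7251 (wall)
  → r_1 = 2.7251
beam 2: φ=90°, α=120°
  d=(-0.5000,0.8660)  start (4,7)  tX=1.2800 tY=0.5543  stride 1/|dx|=2.0000 1/|dy|=1.1547
    cross y-line → (4,8), t=0.5543
    cross x-line → (3,8), t=1.2800
    cross y-line → (3,9), t=1.7090 (wall)
  → r_2 = 1.7090
beam 3: φ=180°, α=210°
  d=(-0.8660,-0.5000)  start (4,7)  tX=0.7390 tY=1.0400  stride 1/|dx|=1.1547 1/|dy|=2.0000
    cross x-line → (3,7), t=0.7390
    cross y-line → (3,6), t=1.0400
    cross x-line → (2,6), t=1.8937
    cross y-line → (2,5), t=3.0400
    cross x-line → (1,5), t=3.0484
    cross x-line → (0,5), t=4.2031 (wall)
  → r_3 = 4.2031
beam 4: φ=270°, α=300°
  d=(0.5000,-0.8660)  start (4,7)  tX=0.7200 tY=0.6004  stride 1/|dx|=2.0000 1/|dy|=1.1547
    cross y-line → (4,6), t=0.6004
    cross x-line → (5,6), t=0.7200 (wall)
  → r_4 = 0.7200

ranges = [2.7251, 1.7090, 4.2031, 0.7200]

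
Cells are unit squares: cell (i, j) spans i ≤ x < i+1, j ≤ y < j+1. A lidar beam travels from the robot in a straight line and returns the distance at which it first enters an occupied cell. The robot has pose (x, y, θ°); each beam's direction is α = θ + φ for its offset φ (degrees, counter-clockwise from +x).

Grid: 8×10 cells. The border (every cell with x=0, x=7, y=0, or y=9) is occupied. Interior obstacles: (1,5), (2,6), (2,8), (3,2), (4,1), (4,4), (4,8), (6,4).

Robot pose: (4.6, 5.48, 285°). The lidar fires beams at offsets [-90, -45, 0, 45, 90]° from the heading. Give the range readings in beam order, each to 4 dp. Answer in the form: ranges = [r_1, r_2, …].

ranges = [3.7270, 0.5543, 0.4969, 1.6166, 2.4847]

beam 1: φ=-90°, α=195°
  dir = (cos 195°, sin 195°) = (-0.9659, -0.2588); from cell (4,5)
  next x-line at t=0.6212, next y-line at t=1.8546; Δt_x=1.0353, Δt_y=3.8637
    x: enter (3,5) at t=0.6212
    x: enter (2,5) at t=1.6564
    y: enter (2,4) at t=1.8546
    x: enter (1,4) at t=2.6917
    x: enter (0,4) at t=3.7270 ← occupied
  → r_1 = 3.7270
beam 2: φ=-45°, α=240°
  dir = (cos 240°, sin 240°) = (-0.5000, -0.8660); from cell (4,5)
  next x-line at t=1.2000, next y-line at t=0.5543; Δt_x=2.0000, Δt_y=1.1547
    y: enter (4,4) at t=0.5543 ← occupied
  → r_2 = 0.5543
beam 3: φ=0°, α=285°
  dir = (cos 285°, sin 285°) = (0.2588, -0.9659); from cell (4,5)
  next x-line at t=1.5455, next y-line at t=0.4969; Δt_x=3.8637, Δt_y=1.0353
    y: enter (4,4) at t=0.4969 ← occupied
  → r_3 = 0.4969
beam 4: φ=45°, α=330°
  dir = (cos 330°, sin 330°) = (0.8660, -0.5000); from cell (4,5)
  next x-line at t=0.4619, next y-line at t=0.9600; Δt_x=1.1547, Δt_y=2.0000
    x: enter (5,5) at t=0.4619
    y: enter (5,4) at t=0.9600
    x: enter (6,4) at t=1.6166 ← occupied
  → r_4 = 1.6166
beam 5: φ=90°, α=15°
  dir = (cos 15°, sin 15°) = (0.9659, 0.2588); from cell (4,5)
  next x-line at t=0.4141, next y-line at t=2.0091; Δt_x=1.0353, Δt_y=3.8637
    x: enter (5,5) at t=0.4141
    x: enter (6,5) at t=1.4494
    y: enter (6,6) at t=2.0091
    x: enter (7,6) at t=2.4847 ← occupied
  → r_5 = 2.4847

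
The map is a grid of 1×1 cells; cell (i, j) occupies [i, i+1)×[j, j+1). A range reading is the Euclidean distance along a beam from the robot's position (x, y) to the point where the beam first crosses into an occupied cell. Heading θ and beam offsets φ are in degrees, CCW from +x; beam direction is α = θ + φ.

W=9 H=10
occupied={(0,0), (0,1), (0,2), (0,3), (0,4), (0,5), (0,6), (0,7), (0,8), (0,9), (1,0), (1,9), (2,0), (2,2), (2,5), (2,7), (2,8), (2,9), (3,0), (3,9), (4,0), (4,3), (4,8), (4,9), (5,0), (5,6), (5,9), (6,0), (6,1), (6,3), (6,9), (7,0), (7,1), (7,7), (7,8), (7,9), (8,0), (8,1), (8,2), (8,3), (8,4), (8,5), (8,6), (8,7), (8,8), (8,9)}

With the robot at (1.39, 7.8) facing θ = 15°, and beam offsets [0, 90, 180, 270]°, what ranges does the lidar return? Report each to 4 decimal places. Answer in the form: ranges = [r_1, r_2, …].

beam 1: φ=0°, α=15°
  dir = (cos 15°, sin 15°) = (0.9659, 0.2588); from cell (1,7)
  next x-line at t=0.6315, next y-line at t=0.7727; Δt_x=1.0353, Δt_y=3.8637
    x: enter (2,7) at t=0.6315 ← occupied
  → r_1 = 0.6315
beam 2: φ=90°, α=105°
  dir = (cos 105°, sin 105°) = (-0.2588, 0.9659); from cell (1,7)
  next x-line at t=1.5068, next y-line at t=0.2071; Δt_x=3.8637, Δt_y=1.0353
    y: enter (1,8) at t=0.2071
    y: enter (1,9) at t=1.2423 ← occupied
  → r_2 = 1.2423
beam 3: φ=180°, α=195°
  dir = (cos 195°, sin 195°) = (-0.9659, -0.2588); from cell (1,7)
  next x-line at t=0.4038, next y-line at t=3.0910; Δt_x=1.0353, Δt_y=3.8637
    x: enter (0,7) at t=0.4038 ← occupied
  → r_3 = 0.4038
beam 4: φ=270°, α=285°
  dir = (cos 285°, sin 285°) = (0.2588, -0.9659); from cell (1,7)
  next x-line at t=2.3569, next y-line at t=0.8282; Δt_x=3.8637, Δt_y=1.0353
    y: enter (1,6) at t=0.8282
    y: enter (1,5) at t=1.8635
    x: enter (2,5) at t=2.3569 ← occupied
  → r_4 = 2.3569

ranges = [0.6315, 1.2423, 0.4038, 2.3569]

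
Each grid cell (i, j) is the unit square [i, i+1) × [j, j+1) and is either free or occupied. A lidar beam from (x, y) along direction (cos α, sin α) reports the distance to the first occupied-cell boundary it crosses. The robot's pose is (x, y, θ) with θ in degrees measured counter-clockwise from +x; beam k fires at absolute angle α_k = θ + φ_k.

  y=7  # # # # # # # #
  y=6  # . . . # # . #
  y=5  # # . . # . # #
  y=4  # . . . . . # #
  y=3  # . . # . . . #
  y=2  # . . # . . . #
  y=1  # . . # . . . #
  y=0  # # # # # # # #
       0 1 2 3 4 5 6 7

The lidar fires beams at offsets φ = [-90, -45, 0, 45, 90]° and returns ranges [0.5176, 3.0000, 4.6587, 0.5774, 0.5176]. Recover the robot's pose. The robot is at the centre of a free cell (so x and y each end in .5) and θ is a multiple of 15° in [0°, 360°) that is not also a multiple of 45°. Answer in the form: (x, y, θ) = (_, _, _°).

The pose lattice has 27·16 = 432 candidates. Test each by forward raycasting.
  (1.5, 3.5, 15°): beam 1 = 2.5882 ≠ 0.5176 ✗
  (4.5, 3.5, 120°): beam 1 = 1.7321 ≠ 0.5176 ✗
  (1.5, 1.5, 195°): beam 1 = 1.9319 ≠ 0.5176 ✗
  (5.5, 1.5, 345°): beam 2 = 0.5774 ≠ 3.0000 ✗
  …
  (5.5, 5.5, 285°): r_1=0.5176, r_2=3.0000, r_3=4.6587, r_4=0.5774, r_5=0.5176 — all match ✓
No second candidate reproduces the full scan.

(x, y, θ) = (5.5, 5.5, 285°)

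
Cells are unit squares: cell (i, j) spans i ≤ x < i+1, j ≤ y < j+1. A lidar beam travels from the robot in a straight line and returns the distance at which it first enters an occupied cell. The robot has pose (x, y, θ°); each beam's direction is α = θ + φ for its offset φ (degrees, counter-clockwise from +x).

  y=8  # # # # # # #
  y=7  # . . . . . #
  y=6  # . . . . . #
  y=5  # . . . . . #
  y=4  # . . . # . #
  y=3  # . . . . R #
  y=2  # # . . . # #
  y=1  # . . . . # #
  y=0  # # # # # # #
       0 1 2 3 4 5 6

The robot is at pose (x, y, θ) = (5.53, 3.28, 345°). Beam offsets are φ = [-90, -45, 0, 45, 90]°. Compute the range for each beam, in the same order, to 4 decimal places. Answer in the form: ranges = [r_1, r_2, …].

beam 1: φ=-90°, α=255°
  dir = (cos 255°, sin 255°) = (-0.2588, -0.9659); from cell (5,3)
  next x-line at t=2.0478, next y-line at t=0.2899; Δt_x=3.8637, Δt_y=1.0353
    y: enter (5,2) at t=0.2899 ← occupied
  → r_1 = 0.2899
beam 2: φ=-45°, α=300°
  dir = (cos 300°, sin 300°) = (0.5000, -0.8660); from cell (5,3)
  next x-line at t=0.9400, next y-line at t=0.3233; Δt_x=2.0000, Δt_y=1.1547
    y: enter (5,2) at t=0.3233 ← occupied
  → r_2 = 0.3233
beam 3: φ=0°, α=345°
  dir = (cos 345°, sin 345°) = (0.9659, -0.2588); from cell (5,3)
  next x-line at t=0.4866, next y-line at t=1.0818; Δt_x=1.0353, Δt_y=3.8637
    x: enter (6,3) at t=0.4866 ← occupied
  → r_3 = 0.4866
beam 4: φ=45°, α=30°
  dir = (cos 30°, sin 30°) = (0.8660, 0.5000); from cell (5,3)
  next x-line at t=0.5427, next y-line at t=1.4400; Δt_x=1.1547, Δt_y=2.0000
    x: enter (6,3) at t=0.5427 ← occupied
  → r_4 = 0.5427
beam 5: φ=90°, α=75°
  dir = (cos 75°, sin 75°) = (0.2588, 0.9659); from cell (5,3)
  next x-line at t=1.8159, next y-line at t=0.7454; Δt_x=3.8637, Δt_y=1.0353
    y: enter (5,4) at t=0.7454
    y: enter (5,5) at t=1.7807
    x: enter (6,5) at t=1.8159 ← occupied
  → r_5 = 1.8159

ranges = [0.2899, 0.3233, 0.4866, 0.5427, 1.8159]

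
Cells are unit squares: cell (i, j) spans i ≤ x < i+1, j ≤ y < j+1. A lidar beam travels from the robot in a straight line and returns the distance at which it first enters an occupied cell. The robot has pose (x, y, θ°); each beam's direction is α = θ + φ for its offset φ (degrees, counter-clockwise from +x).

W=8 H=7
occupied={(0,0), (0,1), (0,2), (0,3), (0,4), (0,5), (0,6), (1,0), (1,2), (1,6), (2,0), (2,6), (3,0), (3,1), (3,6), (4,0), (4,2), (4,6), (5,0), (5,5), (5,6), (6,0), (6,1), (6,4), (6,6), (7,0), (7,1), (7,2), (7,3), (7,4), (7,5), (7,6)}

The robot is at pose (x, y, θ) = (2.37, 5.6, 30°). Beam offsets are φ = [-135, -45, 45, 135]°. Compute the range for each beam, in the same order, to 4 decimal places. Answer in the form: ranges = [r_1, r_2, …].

ranges = [2.6917, 3.7581, 0.4141, 1.4183]

beam 1: φ=-135°, α=255°
  dir = (cos 255°, sin 255°) = (-0.2588, -0.9659); from cell (2,5)
  next x-line at t=1.4296, next y-line at t=0.6212; Δt_x=3.8637, Δt_y=1.0353
    y: enter (2,4) at t=0.6212
    x: enter (1,4) at t=1.4296
    y: enter (1,3) at t=1.6564
    y: enter (1,2) at t=2.6917 ← occupied
  → r_1 = 2.6917
beam 2: φ=-45°, α=345°
  dir = (cos 345°, sin 345°) = (0.9659, -0.2588); from cell (2,5)
  next x-line at t=0.6522, next y-line at t=2.3182; Δt_x=1.0353, Δt_y=3.8637
    x: enter (3,5) at t=0.6522
    x: enter (4,5) at t=1.6875
    y: enter (4,4) at t=2.3182
    x: enter (5,4) at t=2.7228
    x: enter (6,4) at t=3.7581 ← occupied
  → r_2 = 3.7581
beam 3: φ=45°, α=75°
  dir = (cos 75°, sin 75°) = (0.2588, 0.9659); from cell (2,5)
  next x-line at t=2.4341, next y-line at t=0.4141; Δt_x=3.8637, Δt_y=1.0353
    y: enter (2,6) at t=0.4141 ← occupied
  → r_3 = 0.4141
beam 4: φ=135°, α=165°
  dir = (cos 165°, sin 165°) = (-0.9659, 0.2588); from cell (2,5)
  next x-line at t=0.3831, next y-line at t=1.5455; Δt_x=1.0353, Δt_y=3.8637
    x: enter (1,5) at t=0.3831
    x: enter (0,5) at t=1.4183 ← occupied
  → r_4 = 1.4183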